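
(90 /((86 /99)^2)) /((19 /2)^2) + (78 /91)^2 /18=44557388 /32706961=1.36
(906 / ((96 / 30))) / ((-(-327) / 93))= 70215 / 872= 80.52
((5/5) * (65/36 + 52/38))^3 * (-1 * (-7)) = 71627123477/320013504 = 223.83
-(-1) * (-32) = -32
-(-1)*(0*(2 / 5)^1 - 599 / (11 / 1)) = -599 / 11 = -54.45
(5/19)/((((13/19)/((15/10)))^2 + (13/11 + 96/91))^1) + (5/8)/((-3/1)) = -19215415/190828488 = -0.10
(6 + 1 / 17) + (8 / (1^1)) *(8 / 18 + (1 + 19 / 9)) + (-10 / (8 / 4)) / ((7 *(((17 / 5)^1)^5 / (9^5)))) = -5217414112 / 89450991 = -58.33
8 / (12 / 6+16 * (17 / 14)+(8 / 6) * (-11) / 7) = 12 / 29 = 0.41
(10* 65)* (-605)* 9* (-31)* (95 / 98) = 5211545625 / 49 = 106358073.98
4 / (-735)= -4 / 735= -0.01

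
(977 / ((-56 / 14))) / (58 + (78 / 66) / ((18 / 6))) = -32241 / 7708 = -4.18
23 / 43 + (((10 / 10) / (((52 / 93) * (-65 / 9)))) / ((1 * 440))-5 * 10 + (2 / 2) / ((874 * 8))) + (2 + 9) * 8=1076883173583 / 27945975200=38.53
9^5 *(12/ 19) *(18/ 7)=12754584/ 133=95899.13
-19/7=-2.71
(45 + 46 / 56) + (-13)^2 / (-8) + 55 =4463 / 56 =79.70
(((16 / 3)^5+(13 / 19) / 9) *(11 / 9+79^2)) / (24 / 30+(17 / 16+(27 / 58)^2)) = 75305879177368000 / 5812807617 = 12955164.55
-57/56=-1.02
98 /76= 49 /38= 1.29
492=492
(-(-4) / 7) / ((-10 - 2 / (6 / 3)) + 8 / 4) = -4 / 63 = -0.06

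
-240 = -240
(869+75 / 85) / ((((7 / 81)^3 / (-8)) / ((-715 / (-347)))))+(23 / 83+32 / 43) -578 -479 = -160445564945558756 / 7221361133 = -22218188.79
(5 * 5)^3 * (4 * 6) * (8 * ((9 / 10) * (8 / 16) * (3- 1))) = 2700000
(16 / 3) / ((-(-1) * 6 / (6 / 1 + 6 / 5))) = 32 / 5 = 6.40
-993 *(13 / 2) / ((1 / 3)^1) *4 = -77454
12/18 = 2/3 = 0.67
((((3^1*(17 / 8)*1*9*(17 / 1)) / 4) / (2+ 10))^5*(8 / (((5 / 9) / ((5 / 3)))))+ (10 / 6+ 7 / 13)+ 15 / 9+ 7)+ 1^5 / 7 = 97495758029781706891 / 1172526071808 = 83150183.50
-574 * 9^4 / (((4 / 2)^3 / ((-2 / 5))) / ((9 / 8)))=16947063 / 80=211838.29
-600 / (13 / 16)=-9600 / 13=-738.46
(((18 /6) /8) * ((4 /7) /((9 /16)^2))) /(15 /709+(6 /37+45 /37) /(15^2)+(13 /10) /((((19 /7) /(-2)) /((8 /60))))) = -398741600 /59133753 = -6.74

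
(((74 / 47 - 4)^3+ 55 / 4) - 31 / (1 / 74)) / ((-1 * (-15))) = -152.97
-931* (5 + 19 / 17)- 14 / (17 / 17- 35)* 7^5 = 1225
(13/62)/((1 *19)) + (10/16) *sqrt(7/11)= 13/1178 + 5 *sqrt(77)/88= 0.51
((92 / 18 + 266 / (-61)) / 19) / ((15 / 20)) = 1648 / 31293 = 0.05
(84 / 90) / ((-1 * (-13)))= 14 / 195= 0.07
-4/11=-0.36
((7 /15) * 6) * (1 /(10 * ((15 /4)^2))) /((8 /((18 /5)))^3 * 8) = 567 /2500000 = 0.00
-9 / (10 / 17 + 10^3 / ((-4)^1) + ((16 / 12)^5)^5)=-0.01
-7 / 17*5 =-35 / 17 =-2.06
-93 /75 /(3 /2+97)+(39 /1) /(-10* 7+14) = -0.71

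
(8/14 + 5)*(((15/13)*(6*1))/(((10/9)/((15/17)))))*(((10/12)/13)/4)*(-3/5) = -3645/12376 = -0.29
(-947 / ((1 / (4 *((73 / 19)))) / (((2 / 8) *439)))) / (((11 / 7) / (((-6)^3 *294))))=64549100520.34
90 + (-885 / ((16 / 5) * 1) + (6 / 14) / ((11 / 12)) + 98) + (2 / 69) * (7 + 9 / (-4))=-7477073 / 85008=-87.96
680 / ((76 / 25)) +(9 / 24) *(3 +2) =34285 / 152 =225.56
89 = 89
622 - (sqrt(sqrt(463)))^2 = 622 - sqrt(463) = 600.48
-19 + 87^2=7550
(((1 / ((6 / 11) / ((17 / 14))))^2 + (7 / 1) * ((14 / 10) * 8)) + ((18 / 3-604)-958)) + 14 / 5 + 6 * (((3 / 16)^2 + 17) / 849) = -117392592131 / 79873920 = -1469.72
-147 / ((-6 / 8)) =196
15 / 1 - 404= -389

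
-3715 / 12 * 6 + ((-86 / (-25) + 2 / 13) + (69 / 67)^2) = -5406325421 / 2917850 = -1852.85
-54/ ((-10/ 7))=189/ 5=37.80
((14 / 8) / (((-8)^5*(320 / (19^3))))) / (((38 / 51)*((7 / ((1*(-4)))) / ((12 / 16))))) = 55233 / 83886080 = 0.00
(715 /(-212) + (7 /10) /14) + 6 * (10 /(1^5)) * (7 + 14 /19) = 4641141 /10070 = 460.89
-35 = -35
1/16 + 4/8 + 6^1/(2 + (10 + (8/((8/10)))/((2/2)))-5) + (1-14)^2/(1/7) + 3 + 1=323113/272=1187.92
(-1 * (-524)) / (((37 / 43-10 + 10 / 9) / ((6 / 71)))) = -1216728 / 220597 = -5.52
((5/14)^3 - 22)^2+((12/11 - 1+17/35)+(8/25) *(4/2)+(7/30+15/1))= 3096290661953/6211867200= 498.45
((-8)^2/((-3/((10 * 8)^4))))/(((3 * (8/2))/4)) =-2621440000/9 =-291271111.11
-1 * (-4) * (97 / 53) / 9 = 388 / 477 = 0.81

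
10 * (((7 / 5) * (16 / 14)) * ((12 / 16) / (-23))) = -12 / 23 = -0.52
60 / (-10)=-6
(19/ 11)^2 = 361/ 121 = 2.98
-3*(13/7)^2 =-507/49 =-10.35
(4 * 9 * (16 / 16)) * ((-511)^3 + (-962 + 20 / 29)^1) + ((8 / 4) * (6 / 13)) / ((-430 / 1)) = -4803616523.17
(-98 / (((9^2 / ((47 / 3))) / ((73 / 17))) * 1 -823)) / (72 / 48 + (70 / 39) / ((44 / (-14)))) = 0.13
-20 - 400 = -420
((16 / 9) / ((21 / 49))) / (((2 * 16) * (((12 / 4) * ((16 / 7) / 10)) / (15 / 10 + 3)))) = 245 / 288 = 0.85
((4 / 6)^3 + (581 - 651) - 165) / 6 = -6337 / 162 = -39.12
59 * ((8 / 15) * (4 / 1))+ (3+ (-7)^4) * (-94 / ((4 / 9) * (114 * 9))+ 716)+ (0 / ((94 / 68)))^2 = 163484959 / 95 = 1720894.31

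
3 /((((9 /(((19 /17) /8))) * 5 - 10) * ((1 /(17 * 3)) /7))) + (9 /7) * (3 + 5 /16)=2553849 /332080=7.69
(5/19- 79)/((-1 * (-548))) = -374/2603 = -0.14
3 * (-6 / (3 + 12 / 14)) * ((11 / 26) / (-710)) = 0.00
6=6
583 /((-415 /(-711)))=414513 /415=998.83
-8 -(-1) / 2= -15 / 2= -7.50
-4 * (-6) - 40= -16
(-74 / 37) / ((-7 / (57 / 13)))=114 / 91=1.25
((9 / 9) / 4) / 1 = 1 / 4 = 0.25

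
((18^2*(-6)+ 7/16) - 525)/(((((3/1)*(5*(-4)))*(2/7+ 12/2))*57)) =276479/2407680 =0.11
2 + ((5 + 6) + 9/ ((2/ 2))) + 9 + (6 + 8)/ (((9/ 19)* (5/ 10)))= 811/ 9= 90.11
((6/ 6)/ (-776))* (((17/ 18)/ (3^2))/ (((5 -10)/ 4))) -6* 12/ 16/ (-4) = 353599/ 314280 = 1.13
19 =19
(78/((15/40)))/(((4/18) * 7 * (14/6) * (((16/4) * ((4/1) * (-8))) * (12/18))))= -1053/1568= -0.67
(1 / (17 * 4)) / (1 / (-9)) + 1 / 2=25 / 68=0.37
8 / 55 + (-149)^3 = -181937187 / 55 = -3307948.85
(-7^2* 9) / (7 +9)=-441 / 16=-27.56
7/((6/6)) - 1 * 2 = 5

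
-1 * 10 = -10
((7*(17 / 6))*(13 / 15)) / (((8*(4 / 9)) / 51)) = 78897 / 320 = 246.55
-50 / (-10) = 5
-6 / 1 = -6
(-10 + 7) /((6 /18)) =-9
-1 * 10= -10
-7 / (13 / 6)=-42 / 13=-3.23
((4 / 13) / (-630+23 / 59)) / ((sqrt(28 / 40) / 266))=-8968 * sqrt(70) / 482911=-0.16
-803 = -803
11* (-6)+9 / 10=-651 / 10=-65.10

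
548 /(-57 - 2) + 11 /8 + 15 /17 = -7.03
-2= -2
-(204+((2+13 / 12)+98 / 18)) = -212.53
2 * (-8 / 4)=-4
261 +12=273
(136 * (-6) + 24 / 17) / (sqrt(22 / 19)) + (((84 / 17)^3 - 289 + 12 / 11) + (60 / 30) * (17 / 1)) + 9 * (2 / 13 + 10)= -6924 * sqrt(418) / 187 - 29426361 / 702559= -798.90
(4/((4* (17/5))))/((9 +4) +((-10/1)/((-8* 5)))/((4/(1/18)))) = 288/12733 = 0.02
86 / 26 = 43 / 13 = 3.31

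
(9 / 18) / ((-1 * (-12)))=1 / 24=0.04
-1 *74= -74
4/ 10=0.40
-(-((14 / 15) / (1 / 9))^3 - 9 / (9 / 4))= 74588 / 125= 596.70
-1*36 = -36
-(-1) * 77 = 77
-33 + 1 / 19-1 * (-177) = 2737 / 19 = 144.05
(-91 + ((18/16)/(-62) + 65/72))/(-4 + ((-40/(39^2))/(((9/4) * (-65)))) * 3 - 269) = 530278905/1606450256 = 0.33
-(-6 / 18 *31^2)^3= 887503681 / 27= 32870506.70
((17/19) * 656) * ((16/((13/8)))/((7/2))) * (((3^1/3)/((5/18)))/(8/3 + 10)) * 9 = 693743616/164255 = 4223.58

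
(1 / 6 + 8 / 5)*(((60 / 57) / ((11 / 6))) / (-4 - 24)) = -53 / 1463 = -0.04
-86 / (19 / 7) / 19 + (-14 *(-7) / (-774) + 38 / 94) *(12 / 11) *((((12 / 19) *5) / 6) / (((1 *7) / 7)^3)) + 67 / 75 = -370078453 / 601904325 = -0.61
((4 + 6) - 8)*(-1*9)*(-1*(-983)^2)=17393202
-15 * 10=-150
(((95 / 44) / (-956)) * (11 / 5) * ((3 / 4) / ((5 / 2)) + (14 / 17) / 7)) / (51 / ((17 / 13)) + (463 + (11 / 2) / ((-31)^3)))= -40188059 / 9721996131120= -0.00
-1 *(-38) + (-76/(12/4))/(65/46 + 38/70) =236626/9447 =25.05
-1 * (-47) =47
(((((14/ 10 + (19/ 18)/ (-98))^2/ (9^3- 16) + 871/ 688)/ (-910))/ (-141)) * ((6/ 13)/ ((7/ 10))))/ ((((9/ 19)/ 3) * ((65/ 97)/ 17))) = 47402004600004711/ 45253317048764233500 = 0.00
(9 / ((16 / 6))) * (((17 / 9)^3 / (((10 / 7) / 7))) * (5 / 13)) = 240737 / 5616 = 42.87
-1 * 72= -72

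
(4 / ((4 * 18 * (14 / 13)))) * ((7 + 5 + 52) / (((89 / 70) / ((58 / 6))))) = 60320 / 2403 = 25.10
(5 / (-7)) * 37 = -185 / 7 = -26.43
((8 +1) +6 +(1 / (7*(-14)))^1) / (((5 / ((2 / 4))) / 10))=14.99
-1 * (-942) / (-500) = -471 / 250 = -1.88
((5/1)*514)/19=2570/19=135.26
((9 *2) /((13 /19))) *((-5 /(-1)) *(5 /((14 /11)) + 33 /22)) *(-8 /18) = -28880 /91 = -317.36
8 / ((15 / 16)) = 128 / 15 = 8.53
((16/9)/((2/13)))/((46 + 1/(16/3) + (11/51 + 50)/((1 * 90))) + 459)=424320/18570973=0.02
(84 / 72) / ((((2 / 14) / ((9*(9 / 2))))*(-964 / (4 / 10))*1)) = -1323 / 9640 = -0.14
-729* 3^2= -6561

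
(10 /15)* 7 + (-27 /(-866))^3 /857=4.67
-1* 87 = -87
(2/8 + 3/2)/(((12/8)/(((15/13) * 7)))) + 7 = 427/26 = 16.42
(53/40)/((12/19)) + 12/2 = 8.10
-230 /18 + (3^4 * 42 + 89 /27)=91598 /27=3392.52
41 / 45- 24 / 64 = 193 / 360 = 0.54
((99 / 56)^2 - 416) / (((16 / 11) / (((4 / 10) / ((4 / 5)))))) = -14242525 / 100352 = -141.93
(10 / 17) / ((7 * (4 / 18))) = 45 / 119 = 0.38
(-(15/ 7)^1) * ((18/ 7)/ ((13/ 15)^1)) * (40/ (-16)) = 10125/ 637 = 15.89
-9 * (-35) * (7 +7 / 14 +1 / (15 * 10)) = 11823 / 5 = 2364.60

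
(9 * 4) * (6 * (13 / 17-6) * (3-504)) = 9631224 / 17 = 566542.59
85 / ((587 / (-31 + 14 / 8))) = -9945 / 2348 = -4.24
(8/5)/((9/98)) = 784/45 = 17.42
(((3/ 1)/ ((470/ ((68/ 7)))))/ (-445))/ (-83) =102/ 60758075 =0.00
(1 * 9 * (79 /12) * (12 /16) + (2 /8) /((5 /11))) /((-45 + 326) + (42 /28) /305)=219539 /1371304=0.16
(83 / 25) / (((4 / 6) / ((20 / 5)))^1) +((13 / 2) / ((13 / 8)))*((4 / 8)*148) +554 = 21748 / 25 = 869.92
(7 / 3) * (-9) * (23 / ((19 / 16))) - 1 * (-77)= -329.74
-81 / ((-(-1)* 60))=-27 / 20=-1.35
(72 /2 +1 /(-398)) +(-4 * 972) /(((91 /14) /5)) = -15287989 /5174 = -2954.77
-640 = -640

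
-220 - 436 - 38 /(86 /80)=-691.35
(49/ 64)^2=0.59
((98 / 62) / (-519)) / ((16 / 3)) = -49 / 85808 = -0.00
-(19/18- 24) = 413/18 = 22.94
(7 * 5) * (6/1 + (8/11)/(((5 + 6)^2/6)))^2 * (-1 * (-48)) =61209.22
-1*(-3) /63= 1 /21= 0.05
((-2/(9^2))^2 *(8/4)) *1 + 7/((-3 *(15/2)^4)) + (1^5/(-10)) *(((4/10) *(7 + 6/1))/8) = -2116517/32805000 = -0.06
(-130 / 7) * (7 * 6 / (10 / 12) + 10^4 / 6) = -669656 / 21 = -31888.38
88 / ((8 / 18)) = 198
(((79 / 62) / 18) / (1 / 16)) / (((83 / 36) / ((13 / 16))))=1027 / 2573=0.40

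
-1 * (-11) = 11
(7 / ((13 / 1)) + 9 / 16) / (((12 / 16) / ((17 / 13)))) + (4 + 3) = 18089 / 2028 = 8.92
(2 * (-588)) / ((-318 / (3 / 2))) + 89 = 5011 / 53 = 94.55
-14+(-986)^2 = 972182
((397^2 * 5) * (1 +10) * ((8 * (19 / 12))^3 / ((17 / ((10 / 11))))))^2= 186983642373199545760000 / 210681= 887520195808827306.50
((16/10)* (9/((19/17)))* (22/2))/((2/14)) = 94248/95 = 992.08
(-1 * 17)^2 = 289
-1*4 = -4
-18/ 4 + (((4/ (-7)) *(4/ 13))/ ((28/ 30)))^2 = -3623121/ 811538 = -4.46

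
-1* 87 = -87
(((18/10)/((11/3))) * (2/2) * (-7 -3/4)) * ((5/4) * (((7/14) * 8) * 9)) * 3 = -22599/44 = -513.61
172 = 172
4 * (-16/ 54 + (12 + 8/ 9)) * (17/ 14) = 11560/ 189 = 61.16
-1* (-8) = 8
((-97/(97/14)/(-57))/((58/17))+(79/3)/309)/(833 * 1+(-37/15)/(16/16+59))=8030000/42545624239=0.00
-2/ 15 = -0.13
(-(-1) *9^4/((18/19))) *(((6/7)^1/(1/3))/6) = 41553/14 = 2968.07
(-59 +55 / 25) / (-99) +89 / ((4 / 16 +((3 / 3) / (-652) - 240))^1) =2611742 / 12896235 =0.20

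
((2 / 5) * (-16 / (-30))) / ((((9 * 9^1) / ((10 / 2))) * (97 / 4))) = 64 / 117855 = 0.00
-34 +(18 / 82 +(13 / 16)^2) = -347631 / 10496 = -33.12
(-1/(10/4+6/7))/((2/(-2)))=14/47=0.30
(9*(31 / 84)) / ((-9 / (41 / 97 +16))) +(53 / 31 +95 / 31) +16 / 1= 1238813 / 84196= 14.71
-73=-73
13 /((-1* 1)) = -13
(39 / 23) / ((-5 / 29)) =-1131 / 115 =-9.83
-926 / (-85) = 926 / 85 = 10.89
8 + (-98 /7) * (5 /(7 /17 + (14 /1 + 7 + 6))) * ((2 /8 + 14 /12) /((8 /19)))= -13241 /22368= -0.59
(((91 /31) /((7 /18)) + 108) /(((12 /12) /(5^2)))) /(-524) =-5.51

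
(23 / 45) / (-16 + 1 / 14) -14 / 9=-15932 / 10035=-1.59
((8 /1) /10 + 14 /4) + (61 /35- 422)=-29117 /70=-415.96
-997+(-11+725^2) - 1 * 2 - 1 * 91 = 524524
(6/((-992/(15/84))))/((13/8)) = -15/22568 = -0.00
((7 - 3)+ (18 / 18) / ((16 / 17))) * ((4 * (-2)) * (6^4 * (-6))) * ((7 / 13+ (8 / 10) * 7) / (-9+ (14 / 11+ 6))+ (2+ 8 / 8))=-11337408 / 65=-174421.66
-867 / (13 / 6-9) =5202 / 41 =126.88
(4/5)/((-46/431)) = -862/115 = -7.50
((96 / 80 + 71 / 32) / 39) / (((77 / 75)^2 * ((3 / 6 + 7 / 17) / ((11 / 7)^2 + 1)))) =296405625 / 936639704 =0.32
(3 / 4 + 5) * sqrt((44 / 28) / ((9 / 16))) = 23 * sqrt(77) / 21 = 9.61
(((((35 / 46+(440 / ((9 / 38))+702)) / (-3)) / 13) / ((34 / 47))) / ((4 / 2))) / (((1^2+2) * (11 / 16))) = -99645922 / 4528953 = -22.00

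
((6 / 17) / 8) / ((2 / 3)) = 9 / 136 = 0.07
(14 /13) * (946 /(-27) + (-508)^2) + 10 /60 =195070013 /702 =277877.51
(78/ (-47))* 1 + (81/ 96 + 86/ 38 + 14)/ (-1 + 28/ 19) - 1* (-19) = 241189/ 4512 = 53.46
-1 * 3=-3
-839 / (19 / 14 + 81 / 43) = -505078 / 1951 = -258.88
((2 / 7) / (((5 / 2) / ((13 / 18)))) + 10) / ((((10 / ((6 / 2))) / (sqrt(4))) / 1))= 3176 / 525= 6.05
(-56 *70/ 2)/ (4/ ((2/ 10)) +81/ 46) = -12880/ 143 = -90.07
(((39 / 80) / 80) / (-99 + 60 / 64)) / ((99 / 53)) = -689 / 20710800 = -0.00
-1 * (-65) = 65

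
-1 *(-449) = 449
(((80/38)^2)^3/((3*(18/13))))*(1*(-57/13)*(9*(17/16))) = -2176000000/2476099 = -878.80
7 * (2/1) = 14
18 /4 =9 /2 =4.50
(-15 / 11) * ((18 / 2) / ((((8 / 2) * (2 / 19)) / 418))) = -48735 / 4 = -12183.75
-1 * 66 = -66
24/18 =4/3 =1.33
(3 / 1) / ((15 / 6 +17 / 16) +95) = 0.03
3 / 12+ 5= 21 / 4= 5.25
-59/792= -0.07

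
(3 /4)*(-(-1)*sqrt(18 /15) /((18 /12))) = sqrt(30) /10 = 0.55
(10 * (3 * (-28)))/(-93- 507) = 7/5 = 1.40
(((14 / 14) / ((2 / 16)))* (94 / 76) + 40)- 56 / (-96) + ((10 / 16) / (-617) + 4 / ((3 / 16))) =20203997 / 281352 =71.81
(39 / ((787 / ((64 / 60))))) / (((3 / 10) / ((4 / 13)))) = 128 / 2361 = 0.05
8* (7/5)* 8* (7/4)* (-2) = -1568/5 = -313.60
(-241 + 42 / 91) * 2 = -6254 / 13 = -481.08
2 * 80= 160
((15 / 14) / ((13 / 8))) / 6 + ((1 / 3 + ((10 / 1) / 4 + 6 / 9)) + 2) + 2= 1385 / 182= 7.61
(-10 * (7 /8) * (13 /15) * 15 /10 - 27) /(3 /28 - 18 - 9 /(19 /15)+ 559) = -0.07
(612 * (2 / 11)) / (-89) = -1224 / 979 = -1.25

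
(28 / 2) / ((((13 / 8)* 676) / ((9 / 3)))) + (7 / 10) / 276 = 247219 / 6063720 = 0.04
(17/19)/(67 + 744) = 17/15409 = 0.00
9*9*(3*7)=1701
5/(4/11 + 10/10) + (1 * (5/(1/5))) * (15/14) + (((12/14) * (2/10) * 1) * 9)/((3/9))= 7367/210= 35.08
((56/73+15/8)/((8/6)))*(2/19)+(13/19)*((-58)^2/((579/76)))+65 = 4719878287/12849168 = 367.33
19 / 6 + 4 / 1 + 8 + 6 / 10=473 / 30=15.77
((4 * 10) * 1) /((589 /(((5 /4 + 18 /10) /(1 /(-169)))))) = -20618 /589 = -35.01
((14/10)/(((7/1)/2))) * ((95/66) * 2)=1.15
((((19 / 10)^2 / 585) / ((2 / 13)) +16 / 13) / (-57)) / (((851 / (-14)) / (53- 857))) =-69737017 / 236471625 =-0.29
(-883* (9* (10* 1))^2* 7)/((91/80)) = -44014153.85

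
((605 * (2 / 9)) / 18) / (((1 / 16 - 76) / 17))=-32912 / 19683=-1.67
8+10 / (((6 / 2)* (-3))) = 6.89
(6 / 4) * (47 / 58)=141 / 116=1.22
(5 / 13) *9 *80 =3600 / 13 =276.92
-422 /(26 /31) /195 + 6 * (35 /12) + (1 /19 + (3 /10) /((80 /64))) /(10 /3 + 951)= 14.92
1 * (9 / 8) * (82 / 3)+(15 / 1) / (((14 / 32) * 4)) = 1101 / 28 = 39.32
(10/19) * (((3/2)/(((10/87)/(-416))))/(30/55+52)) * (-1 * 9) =2687256/5491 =489.39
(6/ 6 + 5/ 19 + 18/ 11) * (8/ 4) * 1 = 1212/ 209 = 5.80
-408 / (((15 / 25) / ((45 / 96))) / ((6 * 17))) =-32512.50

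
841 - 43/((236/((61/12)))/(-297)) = 1053581/944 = 1116.08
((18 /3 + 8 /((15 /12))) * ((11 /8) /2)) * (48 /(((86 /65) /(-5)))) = -66495 /43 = -1546.40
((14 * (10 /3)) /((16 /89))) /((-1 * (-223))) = 3115 /2676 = 1.16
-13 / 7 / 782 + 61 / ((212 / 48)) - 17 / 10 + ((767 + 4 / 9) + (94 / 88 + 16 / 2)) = 226508503079 / 287220780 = 788.62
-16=-16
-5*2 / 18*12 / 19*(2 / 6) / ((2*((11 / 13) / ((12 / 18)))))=-260 / 5643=-0.05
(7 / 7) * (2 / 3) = 2 / 3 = 0.67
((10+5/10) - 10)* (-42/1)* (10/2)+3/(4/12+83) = -26241/250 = -104.96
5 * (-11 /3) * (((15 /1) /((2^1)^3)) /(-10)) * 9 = 30.94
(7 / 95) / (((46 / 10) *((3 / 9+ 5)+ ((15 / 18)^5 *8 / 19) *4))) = 1701 / 638227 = 0.00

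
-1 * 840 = -840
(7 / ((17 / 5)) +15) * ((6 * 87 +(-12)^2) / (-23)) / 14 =-35.28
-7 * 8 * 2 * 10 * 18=-20160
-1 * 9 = -9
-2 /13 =-0.15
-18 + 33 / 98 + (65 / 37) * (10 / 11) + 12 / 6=-14.07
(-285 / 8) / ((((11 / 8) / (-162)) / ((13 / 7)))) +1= 600287 / 77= 7795.94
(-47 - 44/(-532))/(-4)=1560/133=11.73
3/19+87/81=632/513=1.23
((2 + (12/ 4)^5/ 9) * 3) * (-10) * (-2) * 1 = 1740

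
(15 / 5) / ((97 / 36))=108 / 97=1.11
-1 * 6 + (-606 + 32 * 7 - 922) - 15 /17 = -22285 /17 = -1310.88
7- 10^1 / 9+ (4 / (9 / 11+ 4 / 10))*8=19391 / 603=32.16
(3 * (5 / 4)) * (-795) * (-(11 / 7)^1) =131175 / 28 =4684.82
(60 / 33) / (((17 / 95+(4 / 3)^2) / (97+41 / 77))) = 128421000 / 1417031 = 90.63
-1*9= -9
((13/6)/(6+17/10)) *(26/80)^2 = 2197/73920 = 0.03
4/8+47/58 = 1.31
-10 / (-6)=1.67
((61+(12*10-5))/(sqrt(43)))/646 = 88*sqrt(43)/13889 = 0.04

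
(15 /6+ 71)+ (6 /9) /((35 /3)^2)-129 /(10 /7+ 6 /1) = 3576087 /63700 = 56.14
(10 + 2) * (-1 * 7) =-84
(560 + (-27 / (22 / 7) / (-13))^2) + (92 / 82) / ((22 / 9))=1881039973 / 3353636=560.90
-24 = -24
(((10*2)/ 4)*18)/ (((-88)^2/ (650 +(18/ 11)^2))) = 1776915/ 234256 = 7.59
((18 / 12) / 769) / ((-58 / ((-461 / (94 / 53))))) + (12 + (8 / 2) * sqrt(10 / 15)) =4 * sqrt(6) / 3 + 100695411 / 8385176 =15.27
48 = 48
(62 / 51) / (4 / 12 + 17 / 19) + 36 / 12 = 2374 / 595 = 3.99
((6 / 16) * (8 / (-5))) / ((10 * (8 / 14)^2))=-147 / 800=-0.18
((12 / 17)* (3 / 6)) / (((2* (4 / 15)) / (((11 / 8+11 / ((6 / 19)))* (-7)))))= -91245 / 544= -167.73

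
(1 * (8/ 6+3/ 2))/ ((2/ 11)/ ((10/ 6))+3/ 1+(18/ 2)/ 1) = 935/ 3996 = 0.23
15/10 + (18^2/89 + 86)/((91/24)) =25.14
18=18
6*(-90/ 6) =-90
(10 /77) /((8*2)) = 5 /616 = 0.01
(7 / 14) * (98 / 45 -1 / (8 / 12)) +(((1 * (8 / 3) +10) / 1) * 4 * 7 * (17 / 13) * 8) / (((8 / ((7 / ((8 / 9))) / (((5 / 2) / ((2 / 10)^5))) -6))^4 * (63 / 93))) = 197916677176654545567898493 / 114257812500000000000000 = 1732.19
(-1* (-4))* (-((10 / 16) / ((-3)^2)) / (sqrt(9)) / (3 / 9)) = -5 / 18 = -0.28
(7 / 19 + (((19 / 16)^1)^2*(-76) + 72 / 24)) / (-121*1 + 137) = -126225 / 19456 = -6.49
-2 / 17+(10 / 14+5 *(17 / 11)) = 10896 / 1309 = 8.32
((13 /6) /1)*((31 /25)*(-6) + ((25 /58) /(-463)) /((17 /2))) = -551938387 /34238850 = -16.12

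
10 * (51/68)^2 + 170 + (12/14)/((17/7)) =175.98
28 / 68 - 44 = -741 / 17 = -43.59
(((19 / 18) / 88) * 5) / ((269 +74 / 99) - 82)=95 / 297392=0.00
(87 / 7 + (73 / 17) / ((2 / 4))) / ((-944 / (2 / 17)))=-2501 / 954856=-0.00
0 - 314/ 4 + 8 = -141/ 2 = -70.50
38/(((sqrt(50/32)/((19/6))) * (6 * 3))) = 722/135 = 5.35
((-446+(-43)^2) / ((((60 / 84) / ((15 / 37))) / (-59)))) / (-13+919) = -579439 / 11174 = -51.86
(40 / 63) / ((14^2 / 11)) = 110 / 3087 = 0.04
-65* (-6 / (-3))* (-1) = 130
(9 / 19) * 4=36 / 19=1.89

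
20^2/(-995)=-80/199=-0.40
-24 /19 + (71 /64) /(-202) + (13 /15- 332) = -1224728459 /3684480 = -332.40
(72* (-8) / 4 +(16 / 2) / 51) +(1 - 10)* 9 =-11467 / 51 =-224.84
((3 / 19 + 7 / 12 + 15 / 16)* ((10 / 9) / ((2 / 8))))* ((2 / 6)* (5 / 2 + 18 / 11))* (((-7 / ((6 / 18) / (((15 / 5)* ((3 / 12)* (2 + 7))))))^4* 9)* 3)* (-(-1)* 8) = 23999244386124735 / 26752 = 897100941466.98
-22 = -22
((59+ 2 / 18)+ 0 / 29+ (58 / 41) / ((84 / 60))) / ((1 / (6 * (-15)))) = -1552940 / 287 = -5410.94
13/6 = 2.17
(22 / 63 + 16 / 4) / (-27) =-274 / 1701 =-0.16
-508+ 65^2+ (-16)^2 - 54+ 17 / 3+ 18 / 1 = 11828 / 3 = 3942.67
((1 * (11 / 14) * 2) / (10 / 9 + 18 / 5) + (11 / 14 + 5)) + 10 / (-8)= 3613 / 742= 4.87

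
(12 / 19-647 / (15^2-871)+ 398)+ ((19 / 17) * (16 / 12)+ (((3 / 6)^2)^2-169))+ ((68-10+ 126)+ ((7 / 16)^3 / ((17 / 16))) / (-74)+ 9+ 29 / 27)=70422487625 / 165210624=426.26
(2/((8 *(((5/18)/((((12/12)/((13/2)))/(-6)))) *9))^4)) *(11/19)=11/3516430320000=0.00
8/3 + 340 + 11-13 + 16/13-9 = 12983/39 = 332.90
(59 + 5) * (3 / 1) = 192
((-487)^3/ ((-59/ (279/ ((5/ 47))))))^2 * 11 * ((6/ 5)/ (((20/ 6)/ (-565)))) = -58976295761206433959223.69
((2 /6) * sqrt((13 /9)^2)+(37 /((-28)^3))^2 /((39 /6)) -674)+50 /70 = -56900230229917 /84571748352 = -672.80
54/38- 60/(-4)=312/19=16.42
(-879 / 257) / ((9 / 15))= -1465 / 257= -5.70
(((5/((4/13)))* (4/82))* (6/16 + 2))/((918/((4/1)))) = 1235/150552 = 0.01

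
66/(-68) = -33/34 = -0.97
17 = 17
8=8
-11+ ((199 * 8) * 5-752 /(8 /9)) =7103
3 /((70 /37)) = 111 /70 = 1.59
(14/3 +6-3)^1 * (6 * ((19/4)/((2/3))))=1311/4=327.75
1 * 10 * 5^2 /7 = 250 /7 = 35.71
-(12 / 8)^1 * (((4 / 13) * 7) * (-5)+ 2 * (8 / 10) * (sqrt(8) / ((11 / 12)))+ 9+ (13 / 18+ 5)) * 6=-1728 * sqrt(2) / 55 - 925 / 26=-80.01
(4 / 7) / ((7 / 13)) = 1.06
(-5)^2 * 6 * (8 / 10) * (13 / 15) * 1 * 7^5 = 1747928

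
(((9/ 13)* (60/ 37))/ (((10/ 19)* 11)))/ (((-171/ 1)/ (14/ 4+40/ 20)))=-3/ 481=-0.01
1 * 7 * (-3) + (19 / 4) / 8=-653 / 32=-20.41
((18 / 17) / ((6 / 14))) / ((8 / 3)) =0.93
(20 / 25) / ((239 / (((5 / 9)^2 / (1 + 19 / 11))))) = 22 / 58077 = 0.00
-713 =-713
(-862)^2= 743044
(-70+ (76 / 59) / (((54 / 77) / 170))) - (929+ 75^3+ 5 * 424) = -676518022 / 1593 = -424681.75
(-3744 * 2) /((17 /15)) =-112320 /17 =-6607.06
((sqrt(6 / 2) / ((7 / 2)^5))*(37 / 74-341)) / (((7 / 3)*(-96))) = 0.01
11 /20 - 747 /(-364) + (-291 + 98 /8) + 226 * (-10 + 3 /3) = -4204469 /1820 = -2310.15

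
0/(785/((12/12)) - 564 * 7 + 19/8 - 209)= 0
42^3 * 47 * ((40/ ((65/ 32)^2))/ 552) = 1188569088/ 19435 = 61156.11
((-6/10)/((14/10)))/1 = -3/7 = -0.43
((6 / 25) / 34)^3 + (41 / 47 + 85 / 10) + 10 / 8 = 153300958201 / 14431937500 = 10.62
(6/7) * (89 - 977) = -5328/7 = -761.14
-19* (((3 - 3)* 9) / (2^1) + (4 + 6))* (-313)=59470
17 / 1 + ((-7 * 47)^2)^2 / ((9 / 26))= 304618966259 / 9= 33846551806.56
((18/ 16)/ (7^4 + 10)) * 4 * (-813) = -1.52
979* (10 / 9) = 9790 / 9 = 1087.78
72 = 72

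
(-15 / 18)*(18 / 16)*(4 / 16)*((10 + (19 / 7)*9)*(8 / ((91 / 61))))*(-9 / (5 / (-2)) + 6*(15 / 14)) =-1190781 / 2744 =-433.96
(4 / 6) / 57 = 2 / 171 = 0.01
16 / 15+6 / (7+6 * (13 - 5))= 194 / 165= 1.18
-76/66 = -38/33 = -1.15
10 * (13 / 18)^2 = 845 / 162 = 5.22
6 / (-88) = -3 / 44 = -0.07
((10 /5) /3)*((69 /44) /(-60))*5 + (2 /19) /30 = -699 /8360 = -0.08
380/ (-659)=-380/ 659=-0.58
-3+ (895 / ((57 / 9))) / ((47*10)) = -4821 / 1786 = -2.70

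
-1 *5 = -5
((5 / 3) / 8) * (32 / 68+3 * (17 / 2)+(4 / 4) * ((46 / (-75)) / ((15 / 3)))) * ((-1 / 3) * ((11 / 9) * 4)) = -3625171 / 413100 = -8.78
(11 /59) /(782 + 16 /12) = 33 /138650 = 0.00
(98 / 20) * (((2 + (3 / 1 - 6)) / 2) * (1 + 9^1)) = -49 / 2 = -24.50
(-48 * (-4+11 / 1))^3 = -37933056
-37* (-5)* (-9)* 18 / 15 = -1998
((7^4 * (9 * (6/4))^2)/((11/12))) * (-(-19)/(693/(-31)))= -49092561/121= -405723.64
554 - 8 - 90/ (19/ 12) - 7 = 9161/ 19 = 482.16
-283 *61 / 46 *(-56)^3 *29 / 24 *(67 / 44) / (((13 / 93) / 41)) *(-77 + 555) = 55917355655182448 / 3289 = 17001324309876.09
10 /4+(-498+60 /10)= -979 /2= -489.50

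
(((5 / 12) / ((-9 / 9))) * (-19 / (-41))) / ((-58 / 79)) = 7505 / 28536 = 0.26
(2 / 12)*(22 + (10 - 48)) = -8 / 3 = -2.67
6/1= 6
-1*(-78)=78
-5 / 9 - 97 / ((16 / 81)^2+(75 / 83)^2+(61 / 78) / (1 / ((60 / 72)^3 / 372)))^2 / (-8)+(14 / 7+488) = 4542511970161901552156707789 / 8977954721654712393255681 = 505.96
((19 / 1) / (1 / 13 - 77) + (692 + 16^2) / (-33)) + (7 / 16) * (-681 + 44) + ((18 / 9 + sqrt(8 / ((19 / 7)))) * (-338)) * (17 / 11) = -29752559 / 22000 - 11492 * sqrt(266) / 209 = -2249.18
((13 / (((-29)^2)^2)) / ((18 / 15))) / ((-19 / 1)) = -65 / 80630034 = -0.00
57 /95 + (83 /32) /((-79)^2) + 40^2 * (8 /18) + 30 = 6665791159 /8987040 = 741.71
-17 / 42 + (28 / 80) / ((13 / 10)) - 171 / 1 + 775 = 164855 / 273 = 603.86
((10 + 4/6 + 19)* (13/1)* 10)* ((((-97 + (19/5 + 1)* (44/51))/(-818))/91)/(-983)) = -234159/47843593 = -0.00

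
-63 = -63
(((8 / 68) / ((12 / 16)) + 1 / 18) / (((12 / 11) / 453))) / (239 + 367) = 107965 / 741744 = 0.15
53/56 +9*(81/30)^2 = 93179/1400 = 66.56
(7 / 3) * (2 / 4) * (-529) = -617.17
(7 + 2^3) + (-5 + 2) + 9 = 21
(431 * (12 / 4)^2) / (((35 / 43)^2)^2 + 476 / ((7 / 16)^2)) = 30943567851 / 19841664061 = 1.56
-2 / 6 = -1 / 3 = -0.33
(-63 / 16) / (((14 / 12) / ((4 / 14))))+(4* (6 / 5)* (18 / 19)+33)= 97311 / 2660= 36.58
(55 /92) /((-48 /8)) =-0.10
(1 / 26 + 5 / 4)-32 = -1597 / 52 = -30.71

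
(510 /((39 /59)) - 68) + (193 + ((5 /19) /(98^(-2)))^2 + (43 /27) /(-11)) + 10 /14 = 62330863506257 /9756747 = 6388488.24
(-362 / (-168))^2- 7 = -16631 / 7056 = -2.36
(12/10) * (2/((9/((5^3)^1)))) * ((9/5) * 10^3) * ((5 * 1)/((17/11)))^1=3300000/17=194117.65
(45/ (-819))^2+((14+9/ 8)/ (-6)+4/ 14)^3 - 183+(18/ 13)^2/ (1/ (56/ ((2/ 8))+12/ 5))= 7689037521853/ 32053432320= 239.88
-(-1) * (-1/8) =-1/8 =-0.12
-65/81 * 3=-65/27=-2.41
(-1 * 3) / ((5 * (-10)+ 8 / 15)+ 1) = 45 / 727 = 0.06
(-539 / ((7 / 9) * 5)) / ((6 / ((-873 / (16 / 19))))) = 3831597 / 160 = 23947.48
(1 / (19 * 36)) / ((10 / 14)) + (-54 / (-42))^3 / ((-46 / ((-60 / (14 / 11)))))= 411761261 / 188862660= 2.18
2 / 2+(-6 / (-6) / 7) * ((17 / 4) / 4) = 129 / 112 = 1.15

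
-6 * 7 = -42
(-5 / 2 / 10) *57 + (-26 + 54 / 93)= -4919 / 124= -39.67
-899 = -899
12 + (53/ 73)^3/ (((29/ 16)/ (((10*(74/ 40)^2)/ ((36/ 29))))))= 623950973/ 35011530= 17.82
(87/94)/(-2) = -87/188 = -0.46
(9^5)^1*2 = 118098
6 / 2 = 3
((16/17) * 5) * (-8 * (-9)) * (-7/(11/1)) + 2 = -213.61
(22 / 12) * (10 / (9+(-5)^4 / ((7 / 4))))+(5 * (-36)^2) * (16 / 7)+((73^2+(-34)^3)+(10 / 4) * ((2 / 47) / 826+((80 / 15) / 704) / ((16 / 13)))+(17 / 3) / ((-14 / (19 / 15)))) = -5491684533570203 / 286562263680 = -19164.02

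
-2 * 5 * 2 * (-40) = 800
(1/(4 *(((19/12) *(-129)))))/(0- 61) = 1/49837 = 0.00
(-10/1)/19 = -10/19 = -0.53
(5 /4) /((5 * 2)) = 1 /8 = 0.12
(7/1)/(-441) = -1/63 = -0.02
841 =841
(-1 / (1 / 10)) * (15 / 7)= -21.43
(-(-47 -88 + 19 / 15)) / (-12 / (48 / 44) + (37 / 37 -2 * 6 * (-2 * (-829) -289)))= -1003 / 123285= -0.01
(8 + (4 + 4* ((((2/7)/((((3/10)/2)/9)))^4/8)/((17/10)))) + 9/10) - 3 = 10372040883/408170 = 25411.08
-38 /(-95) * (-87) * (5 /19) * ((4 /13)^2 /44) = -696 /35321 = -0.02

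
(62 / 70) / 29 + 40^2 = 1624031 / 1015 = 1600.03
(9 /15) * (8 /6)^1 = 4 /5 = 0.80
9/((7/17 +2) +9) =0.79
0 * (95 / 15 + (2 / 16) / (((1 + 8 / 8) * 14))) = 0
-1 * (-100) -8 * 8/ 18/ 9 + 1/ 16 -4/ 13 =1674013/ 16848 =99.36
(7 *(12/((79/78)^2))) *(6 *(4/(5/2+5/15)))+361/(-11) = 771211687/1167067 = 660.81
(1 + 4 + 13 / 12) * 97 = 7081 / 12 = 590.08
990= 990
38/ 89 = 0.43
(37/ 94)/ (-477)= -37/ 44838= -0.00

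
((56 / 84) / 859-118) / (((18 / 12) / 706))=-429366608 / 7731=-55538.30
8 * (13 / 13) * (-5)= -40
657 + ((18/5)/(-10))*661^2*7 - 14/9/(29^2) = -208220147612/189225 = -1100383.92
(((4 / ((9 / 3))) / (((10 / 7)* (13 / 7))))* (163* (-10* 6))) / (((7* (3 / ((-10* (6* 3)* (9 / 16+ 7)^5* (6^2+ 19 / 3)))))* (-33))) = -1708415630298685 / 1277952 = -1336838653.02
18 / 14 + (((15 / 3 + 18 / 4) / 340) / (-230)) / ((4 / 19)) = 5627873 / 4379200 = 1.29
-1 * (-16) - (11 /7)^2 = 13.53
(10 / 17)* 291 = 2910 / 17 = 171.18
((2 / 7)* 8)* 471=7536 / 7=1076.57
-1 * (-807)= 807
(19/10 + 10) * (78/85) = 273/25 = 10.92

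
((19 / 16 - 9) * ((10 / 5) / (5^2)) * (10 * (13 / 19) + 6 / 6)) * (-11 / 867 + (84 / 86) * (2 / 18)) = -0.47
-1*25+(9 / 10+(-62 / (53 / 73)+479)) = 195837 / 530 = 369.50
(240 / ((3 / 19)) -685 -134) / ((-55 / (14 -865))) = 596551 / 55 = 10846.38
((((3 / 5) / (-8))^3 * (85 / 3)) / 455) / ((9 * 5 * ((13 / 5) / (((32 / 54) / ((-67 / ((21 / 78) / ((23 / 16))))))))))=17 / 45705289500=0.00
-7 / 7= -1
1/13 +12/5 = 161/65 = 2.48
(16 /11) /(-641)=-16 /7051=-0.00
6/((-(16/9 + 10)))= -27/53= -0.51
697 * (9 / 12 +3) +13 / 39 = 31369 / 12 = 2614.08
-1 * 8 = -8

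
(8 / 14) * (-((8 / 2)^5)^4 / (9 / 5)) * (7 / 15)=-4398046511104 / 27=-162890611522.37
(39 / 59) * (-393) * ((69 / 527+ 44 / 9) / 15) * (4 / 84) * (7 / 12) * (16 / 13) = -12475916 / 4197555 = -2.97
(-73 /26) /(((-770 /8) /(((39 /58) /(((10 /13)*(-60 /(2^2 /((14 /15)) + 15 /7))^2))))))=25623 /87533600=0.00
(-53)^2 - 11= 2798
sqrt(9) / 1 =3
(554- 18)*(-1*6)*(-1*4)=12864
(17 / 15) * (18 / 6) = 17 / 5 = 3.40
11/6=1.83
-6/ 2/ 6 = -0.50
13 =13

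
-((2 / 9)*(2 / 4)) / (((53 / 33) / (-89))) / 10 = 979 / 1590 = 0.62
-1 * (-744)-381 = 363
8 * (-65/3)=-520/3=-173.33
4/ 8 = 1/ 2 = 0.50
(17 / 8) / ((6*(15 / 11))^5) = 2737867 / 47239200000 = 0.00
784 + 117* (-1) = 667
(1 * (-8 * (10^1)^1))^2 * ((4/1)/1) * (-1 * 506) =-12953600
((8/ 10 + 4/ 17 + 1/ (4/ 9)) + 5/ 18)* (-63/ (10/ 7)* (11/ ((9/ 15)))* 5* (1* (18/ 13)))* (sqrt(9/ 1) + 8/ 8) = -17630151/ 221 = -79774.44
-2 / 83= -0.02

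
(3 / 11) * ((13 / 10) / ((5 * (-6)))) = -13 / 1100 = -0.01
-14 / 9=-1.56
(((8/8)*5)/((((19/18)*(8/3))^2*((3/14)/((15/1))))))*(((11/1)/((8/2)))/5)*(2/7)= 40095/5776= 6.94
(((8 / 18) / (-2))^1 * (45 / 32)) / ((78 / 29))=-145 / 1248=-0.12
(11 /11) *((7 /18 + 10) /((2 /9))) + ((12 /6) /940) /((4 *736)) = 64687041 /1383680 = 46.75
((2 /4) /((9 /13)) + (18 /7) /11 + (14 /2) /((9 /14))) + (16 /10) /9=83317 /6930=12.02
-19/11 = -1.73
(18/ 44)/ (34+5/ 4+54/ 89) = 534/ 46805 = 0.01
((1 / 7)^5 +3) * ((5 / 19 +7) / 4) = 1739559 / 319333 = 5.45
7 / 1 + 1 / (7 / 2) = 51 / 7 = 7.29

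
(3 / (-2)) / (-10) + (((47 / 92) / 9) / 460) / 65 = 3713627 / 24757200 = 0.15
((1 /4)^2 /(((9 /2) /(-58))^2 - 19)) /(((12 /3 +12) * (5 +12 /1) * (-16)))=841 /1112297216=0.00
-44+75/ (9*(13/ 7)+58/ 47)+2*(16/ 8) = -42305/ 1181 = -35.82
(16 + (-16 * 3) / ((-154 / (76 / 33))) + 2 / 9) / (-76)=-64567 / 289674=-0.22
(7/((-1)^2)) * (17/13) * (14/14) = 119/13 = 9.15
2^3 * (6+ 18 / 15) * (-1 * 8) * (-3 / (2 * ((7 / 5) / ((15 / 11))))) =51840 / 77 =673.25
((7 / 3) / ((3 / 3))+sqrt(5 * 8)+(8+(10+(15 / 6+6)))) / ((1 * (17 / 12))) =24 * sqrt(10) / 17+346 / 17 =24.82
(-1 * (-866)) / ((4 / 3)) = 1299 / 2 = 649.50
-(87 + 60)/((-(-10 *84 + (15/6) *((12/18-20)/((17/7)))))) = -153/895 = -0.17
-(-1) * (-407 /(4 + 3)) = -407 /7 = -58.14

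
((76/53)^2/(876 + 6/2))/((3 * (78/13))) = 2888/22221999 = 0.00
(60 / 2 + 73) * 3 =309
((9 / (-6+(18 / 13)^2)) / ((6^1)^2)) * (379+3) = -32279 / 1380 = -23.39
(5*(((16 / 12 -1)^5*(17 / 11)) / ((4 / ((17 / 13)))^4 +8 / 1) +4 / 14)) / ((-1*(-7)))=213349321315 / 1045168168968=0.20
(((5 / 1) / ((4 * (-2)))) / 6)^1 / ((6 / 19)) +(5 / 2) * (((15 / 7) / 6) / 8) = -55 / 252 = -0.22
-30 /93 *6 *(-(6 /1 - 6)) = 0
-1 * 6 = -6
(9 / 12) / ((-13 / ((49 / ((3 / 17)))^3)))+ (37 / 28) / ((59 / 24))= -238717834885 / 193284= -1235062.58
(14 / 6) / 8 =7 / 24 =0.29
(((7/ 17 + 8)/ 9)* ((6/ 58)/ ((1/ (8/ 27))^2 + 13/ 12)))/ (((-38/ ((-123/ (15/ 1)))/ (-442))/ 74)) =-360973184/ 6598225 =-54.71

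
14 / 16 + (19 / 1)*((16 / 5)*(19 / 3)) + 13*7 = 57233 / 120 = 476.94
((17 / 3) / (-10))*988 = -8398 / 15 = -559.87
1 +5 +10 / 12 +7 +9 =137 / 6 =22.83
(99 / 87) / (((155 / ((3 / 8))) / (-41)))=-4059 / 35960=-0.11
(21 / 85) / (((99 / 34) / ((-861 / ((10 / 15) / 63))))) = -379701 / 55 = -6903.65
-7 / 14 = -1 / 2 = -0.50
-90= -90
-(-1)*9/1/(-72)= -1/8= -0.12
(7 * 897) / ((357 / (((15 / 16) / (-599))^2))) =67275 / 1561501952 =0.00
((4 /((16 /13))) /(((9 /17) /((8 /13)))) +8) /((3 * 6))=53 /81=0.65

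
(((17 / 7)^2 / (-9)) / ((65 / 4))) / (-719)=1156 / 20610135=0.00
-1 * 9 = -9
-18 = -18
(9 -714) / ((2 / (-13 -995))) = 355320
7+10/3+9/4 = 151/12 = 12.58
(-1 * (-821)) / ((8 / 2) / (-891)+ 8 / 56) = 5120577 / 863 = 5933.46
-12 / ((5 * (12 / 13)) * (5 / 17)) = -221 / 25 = -8.84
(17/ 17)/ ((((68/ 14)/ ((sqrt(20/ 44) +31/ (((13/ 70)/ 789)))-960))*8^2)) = 7*sqrt(55)/ 23936 +5948775/ 14144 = 420.59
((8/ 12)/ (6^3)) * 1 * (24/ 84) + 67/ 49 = 10861/ 7938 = 1.37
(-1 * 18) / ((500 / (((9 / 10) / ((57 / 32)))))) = -216 / 11875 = -0.02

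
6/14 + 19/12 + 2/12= 61/28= 2.18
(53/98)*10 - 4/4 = 216/49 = 4.41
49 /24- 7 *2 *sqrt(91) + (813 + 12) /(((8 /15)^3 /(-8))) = -8352733 /192- 14 *sqrt(91) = -43637.37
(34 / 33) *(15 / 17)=10 / 11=0.91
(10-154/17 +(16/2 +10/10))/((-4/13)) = -2197/68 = -32.31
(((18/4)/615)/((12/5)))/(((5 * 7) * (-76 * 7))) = -1/6107360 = -0.00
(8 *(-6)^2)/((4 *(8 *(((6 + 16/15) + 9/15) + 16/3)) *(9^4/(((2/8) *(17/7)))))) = 17/265356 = 0.00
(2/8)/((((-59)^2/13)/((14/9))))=91/62658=0.00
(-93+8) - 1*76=-161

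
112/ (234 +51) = 112/ 285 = 0.39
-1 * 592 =-592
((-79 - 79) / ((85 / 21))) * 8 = -26544 / 85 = -312.28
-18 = -18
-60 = -60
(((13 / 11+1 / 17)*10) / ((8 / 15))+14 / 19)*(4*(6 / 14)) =1023216 / 24871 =41.14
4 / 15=0.27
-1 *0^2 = 0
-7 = -7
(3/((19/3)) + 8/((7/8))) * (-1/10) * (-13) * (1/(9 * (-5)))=-16627/59850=-0.28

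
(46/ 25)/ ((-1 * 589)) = -46/ 14725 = -0.00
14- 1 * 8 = 6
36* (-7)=-252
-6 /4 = -1.50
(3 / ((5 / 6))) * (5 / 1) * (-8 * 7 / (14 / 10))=-720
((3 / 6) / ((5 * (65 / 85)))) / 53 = 17 / 6890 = 0.00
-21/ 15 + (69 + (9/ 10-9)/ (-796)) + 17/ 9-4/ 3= 4883393/ 71640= 68.17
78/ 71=1.10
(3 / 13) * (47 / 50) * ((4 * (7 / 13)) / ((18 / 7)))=2303 / 12675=0.18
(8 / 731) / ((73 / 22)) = 176 / 53363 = 0.00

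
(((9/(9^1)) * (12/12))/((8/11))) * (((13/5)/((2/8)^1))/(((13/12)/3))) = 198/5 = 39.60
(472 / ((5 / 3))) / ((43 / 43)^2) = 1416 / 5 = 283.20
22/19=1.16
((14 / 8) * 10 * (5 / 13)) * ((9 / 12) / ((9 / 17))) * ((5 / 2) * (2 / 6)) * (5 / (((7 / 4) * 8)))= 10625 / 3744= 2.84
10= 10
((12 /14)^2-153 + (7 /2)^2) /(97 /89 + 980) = -2442427 /17114132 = -0.14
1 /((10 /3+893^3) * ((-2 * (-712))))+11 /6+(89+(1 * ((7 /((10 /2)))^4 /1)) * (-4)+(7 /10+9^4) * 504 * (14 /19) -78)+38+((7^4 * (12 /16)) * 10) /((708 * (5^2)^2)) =15581891551997214557844667 /6394292627444670000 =2436843.68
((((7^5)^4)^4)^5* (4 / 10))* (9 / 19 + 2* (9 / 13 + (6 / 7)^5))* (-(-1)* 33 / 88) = 225759201881262613310220617694893946073458133089377133587591369661433704329594202362890422763317069147334711736350937274661560630143702302764462058455568478615403244069220851430194996333886819284442555657140601656352713262219639806710982275001240189810939746051579507150194832869277495954822763085733139260524330690214037111491392731544459553 / 4940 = 45700243295802148443364500000000000000000000000000000000000000000000000000000000000000000000000000000000000000000000000000000000000000000000000000000000000000000000000000000000000000000000000000000000000000000000000000000000000000000000000000000000000000000000000000000000000000000000000000000000000000000000000000000000000000000000000000.00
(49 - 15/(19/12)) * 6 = 4506/19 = 237.16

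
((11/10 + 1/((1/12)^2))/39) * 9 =4353/130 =33.48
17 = 17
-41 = -41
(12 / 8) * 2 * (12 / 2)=18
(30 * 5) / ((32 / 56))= 525 / 2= 262.50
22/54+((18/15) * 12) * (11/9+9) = 147.61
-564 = -564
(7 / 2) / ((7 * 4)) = 1 / 8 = 0.12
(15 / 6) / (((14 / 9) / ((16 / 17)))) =180 / 119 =1.51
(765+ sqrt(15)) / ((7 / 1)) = sqrt(15) / 7+ 765 / 7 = 109.84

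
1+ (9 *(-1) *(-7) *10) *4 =2521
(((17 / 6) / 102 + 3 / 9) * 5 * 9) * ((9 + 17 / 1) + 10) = 585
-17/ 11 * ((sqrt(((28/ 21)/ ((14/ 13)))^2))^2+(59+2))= -42619/ 441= -96.64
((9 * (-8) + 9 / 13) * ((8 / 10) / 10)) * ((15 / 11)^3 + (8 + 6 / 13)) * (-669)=47203086582 / 1124695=41969.68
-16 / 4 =-4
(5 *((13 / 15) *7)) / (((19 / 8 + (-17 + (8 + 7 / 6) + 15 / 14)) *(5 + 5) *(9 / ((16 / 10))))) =-20384 / 165825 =-0.12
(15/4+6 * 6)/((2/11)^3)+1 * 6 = 211821/32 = 6619.41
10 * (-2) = -20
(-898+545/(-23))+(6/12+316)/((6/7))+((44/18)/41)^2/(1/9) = -768886897/1391868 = -552.41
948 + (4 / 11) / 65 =677824 / 715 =948.01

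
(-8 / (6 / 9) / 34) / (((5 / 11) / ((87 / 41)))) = -5742 / 3485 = -1.65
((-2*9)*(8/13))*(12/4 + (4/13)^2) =-75312/2197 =-34.28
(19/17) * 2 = 38/17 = 2.24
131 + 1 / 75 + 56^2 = 245026 / 75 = 3267.01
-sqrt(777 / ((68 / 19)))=-sqrt(250971) / 34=-14.73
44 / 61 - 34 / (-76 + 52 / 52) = 5374 / 4575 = 1.17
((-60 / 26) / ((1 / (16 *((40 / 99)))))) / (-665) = 1280 / 57057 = 0.02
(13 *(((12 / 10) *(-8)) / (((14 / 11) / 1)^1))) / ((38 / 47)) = -80652 / 665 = -121.28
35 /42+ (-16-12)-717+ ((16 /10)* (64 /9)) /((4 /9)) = -21557 /30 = -718.57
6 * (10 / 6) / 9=10 / 9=1.11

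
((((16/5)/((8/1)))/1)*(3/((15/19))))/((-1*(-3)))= 38/75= 0.51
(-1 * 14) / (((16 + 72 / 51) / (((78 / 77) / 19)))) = -663 / 15466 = -0.04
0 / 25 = 0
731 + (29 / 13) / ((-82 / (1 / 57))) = 44416993 / 60762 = 731.00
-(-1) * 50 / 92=25 / 46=0.54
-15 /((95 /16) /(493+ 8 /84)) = -8720 /7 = -1245.71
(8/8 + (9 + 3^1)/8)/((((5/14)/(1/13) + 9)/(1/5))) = 7/191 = 0.04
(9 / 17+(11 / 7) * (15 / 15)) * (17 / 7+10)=26.11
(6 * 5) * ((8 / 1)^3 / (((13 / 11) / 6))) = 1013760 / 13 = 77981.54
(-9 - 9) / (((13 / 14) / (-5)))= 1260 / 13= 96.92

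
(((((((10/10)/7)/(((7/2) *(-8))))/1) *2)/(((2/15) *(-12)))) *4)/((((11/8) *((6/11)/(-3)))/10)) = -50/49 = -1.02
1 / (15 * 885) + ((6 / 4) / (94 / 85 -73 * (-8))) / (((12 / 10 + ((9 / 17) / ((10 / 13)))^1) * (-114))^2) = 1234236124331 / 16372459599165900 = 0.00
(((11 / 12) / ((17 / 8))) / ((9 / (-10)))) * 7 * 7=-10780 / 459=-23.49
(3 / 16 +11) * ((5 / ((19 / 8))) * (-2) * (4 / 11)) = -17.13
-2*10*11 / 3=-220 / 3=-73.33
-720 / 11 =-65.45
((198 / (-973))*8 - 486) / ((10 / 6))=-1423386 / 4865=-292.58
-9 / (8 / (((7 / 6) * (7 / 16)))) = -147 / 256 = -0.57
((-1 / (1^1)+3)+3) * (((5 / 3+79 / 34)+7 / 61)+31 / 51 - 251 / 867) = 22.12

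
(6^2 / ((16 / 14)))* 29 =1827 / 2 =913.50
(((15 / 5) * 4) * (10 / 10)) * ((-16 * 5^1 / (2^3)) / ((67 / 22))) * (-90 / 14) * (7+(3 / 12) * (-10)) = 534600 / 469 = 1139.87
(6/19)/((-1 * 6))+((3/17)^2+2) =10864/5491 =1.98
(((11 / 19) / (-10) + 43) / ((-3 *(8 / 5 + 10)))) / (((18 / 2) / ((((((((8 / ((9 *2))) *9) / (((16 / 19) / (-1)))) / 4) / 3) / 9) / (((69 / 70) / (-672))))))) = -1998955 / 486243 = -4.11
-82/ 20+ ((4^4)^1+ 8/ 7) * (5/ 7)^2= 435937/ 3430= 127.10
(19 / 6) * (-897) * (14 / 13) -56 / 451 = -1379665 / 451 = -3059.12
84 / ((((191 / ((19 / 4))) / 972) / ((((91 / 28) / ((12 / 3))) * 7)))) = 11548.54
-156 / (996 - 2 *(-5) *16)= -39 / 289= -0.13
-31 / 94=-0.33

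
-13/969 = -0.01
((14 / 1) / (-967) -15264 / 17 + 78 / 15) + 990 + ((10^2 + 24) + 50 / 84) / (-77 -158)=15701699029 / 162252930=96.77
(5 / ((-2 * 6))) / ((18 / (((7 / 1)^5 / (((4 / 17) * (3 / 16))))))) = -1428595 / 162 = -8818.49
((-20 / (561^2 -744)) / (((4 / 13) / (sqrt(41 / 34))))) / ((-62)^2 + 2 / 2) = -13 *sqrt(1394) / 8209242642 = -0.00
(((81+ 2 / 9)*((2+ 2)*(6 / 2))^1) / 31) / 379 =2924 / 35247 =0.08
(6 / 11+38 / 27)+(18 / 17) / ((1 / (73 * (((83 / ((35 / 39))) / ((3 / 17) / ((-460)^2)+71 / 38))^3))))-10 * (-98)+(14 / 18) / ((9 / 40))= 9375430.53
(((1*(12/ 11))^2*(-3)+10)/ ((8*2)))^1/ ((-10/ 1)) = -389/ 9680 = -0.04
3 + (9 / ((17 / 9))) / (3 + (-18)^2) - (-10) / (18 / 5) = 96599 / 16677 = 5.79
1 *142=142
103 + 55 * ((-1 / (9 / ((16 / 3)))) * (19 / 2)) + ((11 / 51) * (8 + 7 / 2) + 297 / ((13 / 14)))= 115.70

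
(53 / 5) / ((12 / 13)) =689 / 60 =11.48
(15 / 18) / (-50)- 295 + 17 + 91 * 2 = -5761 / 60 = -96.02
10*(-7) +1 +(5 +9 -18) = -73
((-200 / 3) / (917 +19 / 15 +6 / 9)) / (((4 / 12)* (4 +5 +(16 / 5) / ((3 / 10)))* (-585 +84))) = 375 / 16976719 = 0.00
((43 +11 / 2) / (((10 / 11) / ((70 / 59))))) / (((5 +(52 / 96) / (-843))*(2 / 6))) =226669212 / 5967673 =37.98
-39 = -39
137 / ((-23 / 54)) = -7398 / 23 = -321.65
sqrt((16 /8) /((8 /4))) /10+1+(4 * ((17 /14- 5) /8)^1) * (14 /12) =-133 /120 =-1.11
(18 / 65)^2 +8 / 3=34772 / 12675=2.74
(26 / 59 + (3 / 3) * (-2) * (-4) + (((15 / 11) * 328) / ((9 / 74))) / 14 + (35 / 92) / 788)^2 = 71762186446591443812689 / 976238818686464256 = 73508.84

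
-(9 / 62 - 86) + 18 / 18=86.85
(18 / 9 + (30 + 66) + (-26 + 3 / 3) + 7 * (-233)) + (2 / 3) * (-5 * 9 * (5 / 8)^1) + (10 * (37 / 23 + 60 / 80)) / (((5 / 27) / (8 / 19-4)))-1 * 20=-3587943 / 1748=-2052.60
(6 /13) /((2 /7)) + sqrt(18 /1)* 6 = 27.07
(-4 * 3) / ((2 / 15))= -90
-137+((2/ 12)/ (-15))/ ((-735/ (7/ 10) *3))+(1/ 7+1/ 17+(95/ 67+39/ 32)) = -346573364513/ 2583252000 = -134.16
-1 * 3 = -3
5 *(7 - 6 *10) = -265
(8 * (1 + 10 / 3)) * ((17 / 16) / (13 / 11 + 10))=2431 / 738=3.29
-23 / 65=-0.35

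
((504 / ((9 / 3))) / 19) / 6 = 28 / 19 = 1.47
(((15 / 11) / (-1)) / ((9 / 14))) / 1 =-70 / 33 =-2.12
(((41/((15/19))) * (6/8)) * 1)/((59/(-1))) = -779/1180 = -0.66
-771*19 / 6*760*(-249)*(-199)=-91943862540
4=4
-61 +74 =13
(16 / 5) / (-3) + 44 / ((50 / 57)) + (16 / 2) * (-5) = 682 / 75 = 9.09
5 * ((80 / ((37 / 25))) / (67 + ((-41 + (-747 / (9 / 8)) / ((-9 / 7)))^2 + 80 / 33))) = 0.00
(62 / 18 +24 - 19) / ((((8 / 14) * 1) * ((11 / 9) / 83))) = 11039 / 11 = 1003.55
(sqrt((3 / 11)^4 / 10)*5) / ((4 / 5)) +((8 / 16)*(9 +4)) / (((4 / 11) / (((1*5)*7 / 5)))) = 45*sqrt(10) / 968 +1001 / 8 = 125.27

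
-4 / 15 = -0.27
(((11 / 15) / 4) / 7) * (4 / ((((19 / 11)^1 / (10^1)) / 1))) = 242 / 399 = 0.61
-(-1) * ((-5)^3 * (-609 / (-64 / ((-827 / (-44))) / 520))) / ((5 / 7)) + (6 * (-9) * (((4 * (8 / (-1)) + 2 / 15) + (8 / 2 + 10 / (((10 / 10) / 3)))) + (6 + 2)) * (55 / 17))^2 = -13141245.71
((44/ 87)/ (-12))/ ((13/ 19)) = -209/ 3393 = -0.06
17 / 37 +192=7121 / 37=192.46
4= 4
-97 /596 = -0.16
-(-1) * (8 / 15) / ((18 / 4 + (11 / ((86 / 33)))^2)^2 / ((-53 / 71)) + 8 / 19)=-440669773696 / 550890585491475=-0.00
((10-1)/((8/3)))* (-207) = -5589/8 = -698.62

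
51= 51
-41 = -41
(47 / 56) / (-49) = -47 / 2744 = -0.02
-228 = -228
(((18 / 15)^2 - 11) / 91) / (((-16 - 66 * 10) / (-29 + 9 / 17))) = -0.00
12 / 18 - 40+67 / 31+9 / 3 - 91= -11641 / 93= -125.17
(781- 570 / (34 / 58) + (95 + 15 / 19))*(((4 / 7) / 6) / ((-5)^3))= 20578 / 282625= 0.07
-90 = -90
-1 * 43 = -43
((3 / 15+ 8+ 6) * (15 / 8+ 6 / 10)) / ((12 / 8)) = 2343 / 100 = 23.43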